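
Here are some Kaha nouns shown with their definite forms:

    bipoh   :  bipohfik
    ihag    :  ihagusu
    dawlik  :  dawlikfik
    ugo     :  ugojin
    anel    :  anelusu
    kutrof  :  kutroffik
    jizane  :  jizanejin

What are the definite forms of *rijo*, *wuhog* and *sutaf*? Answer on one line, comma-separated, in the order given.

The suffix is conditioned by the final sound: -fik when the stem ends in a voiceless consonant (*bipoh*, *dawlik*, *kutrof*); -usu when the stem ends in a voiced consonant (*ihag*, *anel*); -jin when the stem ends in a vowel (*ugo*, *jizane*).
The final sound of *rijo* is /o/, which is a vowel, so the suffix is -jin, giving *rijojin*.
*wuhog* — final sound /g/ (a voiced consonant) → -usu → *wuhogusu*.
*sutaf* — final sound /f/ (a voiceless consonant) → -fik → *sutaffik*.

rijojin, wuhogusu, sutaffik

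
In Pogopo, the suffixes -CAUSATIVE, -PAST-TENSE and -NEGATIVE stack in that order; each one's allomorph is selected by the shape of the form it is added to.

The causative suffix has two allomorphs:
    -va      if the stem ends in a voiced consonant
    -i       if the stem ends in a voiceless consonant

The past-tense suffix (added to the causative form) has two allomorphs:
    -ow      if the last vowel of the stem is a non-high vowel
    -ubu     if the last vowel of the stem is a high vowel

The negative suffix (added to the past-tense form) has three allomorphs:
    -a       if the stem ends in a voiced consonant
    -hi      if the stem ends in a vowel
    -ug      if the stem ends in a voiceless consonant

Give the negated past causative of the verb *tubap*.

tubapiubuhi

*tubap* — final consonant /p/ (voiceless) → -i → *tubapi*.
The causative form *tubapi*: last vowel = /i/, a high vowel → -ubu → *tubapiubu*.
The final sound of the past-tense form *tubapiubu* is /u/, which is a vowel, so the negative suffix is -hi, giving *tubapiubuhi*.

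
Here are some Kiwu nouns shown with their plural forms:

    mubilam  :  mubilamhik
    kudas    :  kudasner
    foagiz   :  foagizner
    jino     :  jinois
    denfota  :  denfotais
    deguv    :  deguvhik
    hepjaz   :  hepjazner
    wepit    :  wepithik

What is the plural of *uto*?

utois

The alternation tracks the final sound of the stem — -ner when the stem ends in a sibilant (*kudas*, *foagiz*, *hepjaz*); -hik when the stem ends in a non-sibilant consonant (*mubilam*, *deguv*, *wepit*); -is when the stem ends in a vowel (*jino*, *denfota*).
The final sound of *uto* is /o/, which is a vowel, so the suffix is -is, giving *utois*.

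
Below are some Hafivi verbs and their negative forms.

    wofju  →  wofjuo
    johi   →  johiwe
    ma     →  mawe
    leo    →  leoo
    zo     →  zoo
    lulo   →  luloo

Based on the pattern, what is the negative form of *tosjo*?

tosjoo

The alternation tracks the last vowel of the stem — -o when the last vowel of the stem is a rounded vowel (*wofju*, *leo*, *zo*, *lulo*); -we when the last vowel of the stem is an unrounded vowel (*johi*, *ma*).
*tosjo*: last vowel = /o/, a rounded vowel → -o → *tosjoo*.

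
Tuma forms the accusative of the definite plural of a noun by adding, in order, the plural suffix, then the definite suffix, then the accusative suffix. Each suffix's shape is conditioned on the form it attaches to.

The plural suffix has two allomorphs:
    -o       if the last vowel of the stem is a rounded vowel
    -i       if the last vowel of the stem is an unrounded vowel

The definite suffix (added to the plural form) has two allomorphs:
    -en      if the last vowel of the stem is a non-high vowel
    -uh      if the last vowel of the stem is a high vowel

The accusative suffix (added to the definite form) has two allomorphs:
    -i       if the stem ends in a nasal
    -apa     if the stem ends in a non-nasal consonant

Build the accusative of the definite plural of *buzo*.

buzooeni

Since the last vowel of *buzo* is /o/ (a rounded vowel), it takes -o, giving *buzoo*.
The last vowel of the plural form *buzoo* is /o/, which is a non-high vowel, so the definite suffix is -en, giving *buzooen*.
Since the final consonant of the definite form *buzooen* is /n/ (a nasal), it takes -i, giving *buzooeni*.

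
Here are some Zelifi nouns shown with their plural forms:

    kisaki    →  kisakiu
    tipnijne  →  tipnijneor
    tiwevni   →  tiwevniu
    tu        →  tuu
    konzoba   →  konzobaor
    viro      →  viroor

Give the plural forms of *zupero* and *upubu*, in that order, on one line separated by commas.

zuperoor, upubuu

The alternation tracks the last vowel of the stem — -u when the last vowel of the stem is a high vowel (*kisaki*, *tiwevni*, *tu*); -or when the last vowel of the stem is a non-high vowel (*tipnijne*, *konzoba*, *viro*).
*zupero*: last vowel = /o/, a non-high vowel → -or → *zuperoor*.
The last vowel of *upubu* is /u/, which is a high vowel, so the suffix is -u, giving *upubuu*.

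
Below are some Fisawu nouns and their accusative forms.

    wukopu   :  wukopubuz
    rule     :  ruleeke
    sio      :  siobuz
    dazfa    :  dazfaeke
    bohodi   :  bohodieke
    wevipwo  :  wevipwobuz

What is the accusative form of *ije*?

ijeeke

The suffix is conditioned by the last vowel: -buz when the last vowel of the stem is a rounded vowel (*wukopu*, *sio*, *wevipwo*); -eke when the last vowel of the stem is an unrounded vowel (*rule*, *dazfa*, *bohodi*).
*ije*: last vowel = /e/, an unrounded vowel → -eke → *ijeeke*.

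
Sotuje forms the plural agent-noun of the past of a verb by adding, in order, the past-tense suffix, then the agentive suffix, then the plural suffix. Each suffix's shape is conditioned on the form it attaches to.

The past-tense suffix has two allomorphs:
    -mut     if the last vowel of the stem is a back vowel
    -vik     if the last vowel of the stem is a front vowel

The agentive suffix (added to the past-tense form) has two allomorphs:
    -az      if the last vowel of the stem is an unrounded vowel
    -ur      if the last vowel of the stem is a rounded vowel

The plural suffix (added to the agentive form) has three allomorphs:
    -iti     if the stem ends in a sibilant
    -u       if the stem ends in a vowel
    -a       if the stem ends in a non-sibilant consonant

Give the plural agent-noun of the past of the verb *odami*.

The last vowel of *odami* is /i/, which is a front vowel, so the past-tense suffix is -vik, giving *odamivik*.
The past-tense form *odamivik* — last vowel /i/ (an unrounded vowel) → -az → *odamivikaz*.
The agentive form *odamivikaz* — final sound /z/ (a sibilant) → -iti → *odamivikaziti*.

odamivikaziti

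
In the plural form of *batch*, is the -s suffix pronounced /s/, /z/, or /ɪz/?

The stem *batch* ends in a sibilant (/s, z, ʃ, ʒ, tʃ, dʒ/).
The plural suffix surfaces as /ɪz/ after sibilants, /s/ after other voiceless consonants, and /z/ after other voiced sounds.
So the plural -s on *batch* is pronounced /ɪz/.

/ɪz/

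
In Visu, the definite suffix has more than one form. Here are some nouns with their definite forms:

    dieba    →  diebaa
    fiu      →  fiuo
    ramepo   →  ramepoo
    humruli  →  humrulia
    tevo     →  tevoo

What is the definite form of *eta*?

etaa

The pattern is rounding harmony: -o when the last vowel of the stem is a rounded vowel (*fiu*, *ramepo*, *tevo*); -a when the last vowel of the stem is an unrounded vowel (*dieba*, *humruli*).
Since the last vowel of *eta* is /a/ (an unrounded vowel), it takes -a, giving *etaa*.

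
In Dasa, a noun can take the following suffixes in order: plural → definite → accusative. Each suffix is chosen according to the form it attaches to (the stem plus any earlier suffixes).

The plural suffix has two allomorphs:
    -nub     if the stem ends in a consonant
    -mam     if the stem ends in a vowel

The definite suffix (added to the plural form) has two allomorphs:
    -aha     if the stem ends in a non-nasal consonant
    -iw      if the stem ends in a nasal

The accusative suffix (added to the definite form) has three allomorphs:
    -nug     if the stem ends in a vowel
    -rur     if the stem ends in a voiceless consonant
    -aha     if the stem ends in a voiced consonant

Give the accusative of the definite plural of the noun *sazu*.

sazumamiwaha

Since the final sound of *sazu* is /u/ (a vowel), it takes -mam, giving *sazumam*.
The plural form *sazumam*: final consonant = /m/, a nasal → -iw → *sazumamiw*.
The definite form *sazumamiw*: final sound = /w/, a voiced consonant → -aha → *sazumamiwaha*.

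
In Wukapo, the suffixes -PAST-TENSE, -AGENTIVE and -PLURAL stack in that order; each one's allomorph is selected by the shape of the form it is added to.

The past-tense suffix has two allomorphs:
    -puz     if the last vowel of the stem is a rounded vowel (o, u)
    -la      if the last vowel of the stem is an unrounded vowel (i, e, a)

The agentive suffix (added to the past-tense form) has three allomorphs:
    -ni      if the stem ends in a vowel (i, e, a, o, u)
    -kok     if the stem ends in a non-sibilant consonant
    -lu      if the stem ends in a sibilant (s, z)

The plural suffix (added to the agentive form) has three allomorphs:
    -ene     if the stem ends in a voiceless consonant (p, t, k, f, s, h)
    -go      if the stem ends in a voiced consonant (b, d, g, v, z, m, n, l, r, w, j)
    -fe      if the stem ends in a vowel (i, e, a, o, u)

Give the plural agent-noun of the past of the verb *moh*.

Since the last vowel of *moh* is /o/ (a rounded vowel), it takes -puz, giving *mohpuz*.
The past-tense form *mohpuz* — final sound /z/ (a sibilant) → -lu → *mohpuzlu*.
Since the final sound of the agentive form *mohpuzlu* is /u/ (a vowel), it takes -fe, giving *mohpuzlufe*.

mohpuzlufe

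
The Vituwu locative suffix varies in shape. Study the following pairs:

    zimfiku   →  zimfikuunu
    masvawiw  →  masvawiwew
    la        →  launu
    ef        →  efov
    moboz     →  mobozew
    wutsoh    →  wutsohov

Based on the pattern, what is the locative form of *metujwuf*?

Looking at the final sound of each stem: -ov when the stem ends in a voiceless consonant (*ef*, *wutsoh*); -ew when the stem ends in a voiced consonant (*masvawiw*, *moboz*); -unu when the stem ends in a vowel (*zimfiku*, *la*).
Since the final sound of *metujwuf* is /f/ (a voiceless consonant), it takes -ov, giving *metujwufov*.

metujwufov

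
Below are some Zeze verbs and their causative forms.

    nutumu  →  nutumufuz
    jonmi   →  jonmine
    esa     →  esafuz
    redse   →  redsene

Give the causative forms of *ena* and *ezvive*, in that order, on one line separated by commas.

The alternation tracks the last vowel of the stem — -ne when the last vowel of the stem is a front vowel (*jonmi*, *redse*); -fuz when the last vowel of the stem is a back vowel (*nutumu*, *esa*).
Since the last vowel of *ena* is /a/ (a back vowel), it takes -fuz, giving *enafuz*.
*ezvive*: last vowel = /e/, a front vowel → -ne → *ezvivene*.

enafuz, ezvivene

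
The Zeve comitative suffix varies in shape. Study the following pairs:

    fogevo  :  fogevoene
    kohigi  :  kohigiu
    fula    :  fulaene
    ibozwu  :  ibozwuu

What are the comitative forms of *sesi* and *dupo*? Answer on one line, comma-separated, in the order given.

sesiu, dupoene

The pattern is height harmony: -u when the last vowel of the stem is a high vowel (*kohigi*, *ibozwu*); -ene when the last vowel of the stem is a non-high vowel (*fogevo*, *fula*).
The last vowel of *sesi* is /i/, which is a high vowel, so the suffix is -u, giving *sesiu*.
*dupo* — last vowel /o/ (a non-high vowel) → -ene → *dupoene*.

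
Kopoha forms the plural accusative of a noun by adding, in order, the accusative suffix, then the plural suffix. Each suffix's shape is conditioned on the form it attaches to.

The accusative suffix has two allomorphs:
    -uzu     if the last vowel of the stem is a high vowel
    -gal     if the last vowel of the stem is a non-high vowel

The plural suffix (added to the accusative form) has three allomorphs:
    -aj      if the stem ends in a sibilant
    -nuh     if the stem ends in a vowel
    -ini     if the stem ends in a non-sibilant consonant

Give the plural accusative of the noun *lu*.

The last vowel of *lu* is /u/, which is a high vowel, so the accusative suffix is -uzu, giving *luuzu*.
The final sound of the accusative form *luuzu* is /u/, which is a vowel, so the plural suffix is -nuh, giving *luuzunuh*.

luuzunuh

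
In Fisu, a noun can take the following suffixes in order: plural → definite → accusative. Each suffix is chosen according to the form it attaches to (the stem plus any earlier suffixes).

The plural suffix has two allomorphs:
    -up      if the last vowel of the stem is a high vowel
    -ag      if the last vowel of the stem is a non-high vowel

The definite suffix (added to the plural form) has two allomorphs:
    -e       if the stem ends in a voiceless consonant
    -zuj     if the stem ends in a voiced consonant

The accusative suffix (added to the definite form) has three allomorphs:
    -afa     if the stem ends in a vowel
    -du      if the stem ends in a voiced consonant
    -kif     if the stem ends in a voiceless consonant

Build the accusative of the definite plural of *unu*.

unuupeafa

*unu* — last vowel /u/ (a high vowel) → -up → *unuup*.
The final consonant of the plural form *unuup* is /p/, which is voiceless, so the definite suffix is -e, giving *unuupe*.
The definite form *unuupe* — final sound /e/ (a vowel) → -afa → *unuupeafa*.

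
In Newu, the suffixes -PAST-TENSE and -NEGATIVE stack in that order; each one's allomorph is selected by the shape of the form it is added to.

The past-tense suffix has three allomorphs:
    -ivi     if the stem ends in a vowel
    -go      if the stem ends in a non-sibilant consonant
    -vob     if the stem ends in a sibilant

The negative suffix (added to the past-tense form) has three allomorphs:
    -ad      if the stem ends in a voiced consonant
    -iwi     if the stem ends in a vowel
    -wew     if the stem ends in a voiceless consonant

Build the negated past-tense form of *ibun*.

The final sound of *ibun* is /n/, which is a non-sibilant consonant, so the past-tense suffix is -go, giving *ibungo*.
The past-tense form *ibungo*: final sound = /o/, a vowel → -iwi → *ibungoiwi*.

ibungoiwi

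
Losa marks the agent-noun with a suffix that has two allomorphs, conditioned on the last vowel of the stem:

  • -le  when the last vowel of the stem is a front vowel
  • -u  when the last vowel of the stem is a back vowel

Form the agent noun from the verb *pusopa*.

Since the last vowel of *pusopa* is /a/ (a back vowel), it takes -u, giving *pusopau*.

pusopau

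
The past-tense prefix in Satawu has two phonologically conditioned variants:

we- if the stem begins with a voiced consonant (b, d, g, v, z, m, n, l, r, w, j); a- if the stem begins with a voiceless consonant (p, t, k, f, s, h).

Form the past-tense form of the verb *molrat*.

wemolrat

*molrat*: first consonant = /m/, voiced → we- → *wemolrat*.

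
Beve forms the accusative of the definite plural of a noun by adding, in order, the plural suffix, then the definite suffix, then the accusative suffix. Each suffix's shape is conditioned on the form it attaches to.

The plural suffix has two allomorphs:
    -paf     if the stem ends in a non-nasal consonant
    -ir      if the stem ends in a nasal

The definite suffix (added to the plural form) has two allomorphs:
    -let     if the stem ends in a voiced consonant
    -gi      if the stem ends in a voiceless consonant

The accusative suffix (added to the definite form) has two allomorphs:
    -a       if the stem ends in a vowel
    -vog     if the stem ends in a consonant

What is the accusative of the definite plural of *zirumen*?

zirumenirletvog

*zirumen*: final consonant = /n/, a nasal → -ir → *zirumenir*.
Since the final consonant of the plural form *zirumenir* is /r/ (voiced), it takes -let, giving *zirumenirlet*.
Since the final sound of the definite form *zirumenirlet* is /t/ (a consonant), it takes -vog, giving *zirumenirletvog*.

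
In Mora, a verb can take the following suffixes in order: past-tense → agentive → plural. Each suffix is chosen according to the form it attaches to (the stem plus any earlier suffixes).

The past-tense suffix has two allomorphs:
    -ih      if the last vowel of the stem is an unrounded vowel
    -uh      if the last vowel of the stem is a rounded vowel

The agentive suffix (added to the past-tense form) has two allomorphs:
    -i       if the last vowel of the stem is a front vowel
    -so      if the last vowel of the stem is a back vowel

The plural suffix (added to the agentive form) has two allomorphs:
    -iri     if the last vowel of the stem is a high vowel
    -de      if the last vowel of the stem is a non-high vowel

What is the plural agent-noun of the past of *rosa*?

rosaihiiri

Since the last vowel of *rosa* is /a/ (an unrounded vowel), it takes -ih, giving *rosaih*.
The past-tense form *rosaih*: last vowel = /i/, a front vowel → -i → *rosaihi*.
Since the last vowel of the agentive form *rosaihi* is /i/ (a high vowel), it takes -iri, giving *rosaihiiri*.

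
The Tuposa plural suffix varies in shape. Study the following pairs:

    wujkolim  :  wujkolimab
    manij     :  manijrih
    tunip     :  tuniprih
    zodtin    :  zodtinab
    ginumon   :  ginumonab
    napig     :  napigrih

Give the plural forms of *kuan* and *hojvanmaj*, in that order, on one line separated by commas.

The suffix is conditioned by the final consonant: -ab when the stem ends in a nasal (*wujkolim*, *zodtin*, *ginumon*); -rih when the stem ends in a non-nasal consonant (*manij*, *tunip*, *napig*).
*kuan*: final consonant = /n/, a nasal → -ab → *kuanab*.
*hojvanmaj*: final consonant = /j/, non-nasal → -rih → *hojvanmajrih*.

kuanab, hojvanmajrih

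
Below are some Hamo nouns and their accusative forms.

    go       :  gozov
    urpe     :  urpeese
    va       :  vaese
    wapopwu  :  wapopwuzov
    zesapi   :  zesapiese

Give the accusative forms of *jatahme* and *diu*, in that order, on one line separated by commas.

jatahmeese, diuzov

The alternation tracks the last vowel of the stem — -zov when the last vowel of the stem is a rounded vowel (*go*, *wapopwu*); -ese when the last vowel of the stem is an unrounded vowel (*urpe*, *va*, *zesapi*).
*jatahme* — last vowel /e/ (an unrounded vowel) → -ese → *jatahmeese*.
*diu* — last vowel /u/ (a rounded vowel) → -zov → *diuzov*.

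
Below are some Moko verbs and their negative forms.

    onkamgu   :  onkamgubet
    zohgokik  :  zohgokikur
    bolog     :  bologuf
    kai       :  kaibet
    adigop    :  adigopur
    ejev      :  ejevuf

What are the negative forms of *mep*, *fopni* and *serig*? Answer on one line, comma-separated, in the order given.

Looking at the final sound of each stem: -ur when the stem ends in a voiceless consonant (*zohgokik*, *adigop*); -uf when the stem ends in a voiced consonant (*bolog*, *ejev*); -bet when the stem ends in a vowel (*onkamgu*, *kai*).
Since the final sound of *mep* is /p/ (a voiceless consonant), it takes -ur, giving *mepur*.
The final sound of *fopni* is /i/, which is a vowel, so the suffix is -bet, giving *fopnibet*.
The final sound of *serig* is /g/, which is a voiced consonant, so the suffix is -uf, giving *seriguf*.

mepur, fopnibet, seriguf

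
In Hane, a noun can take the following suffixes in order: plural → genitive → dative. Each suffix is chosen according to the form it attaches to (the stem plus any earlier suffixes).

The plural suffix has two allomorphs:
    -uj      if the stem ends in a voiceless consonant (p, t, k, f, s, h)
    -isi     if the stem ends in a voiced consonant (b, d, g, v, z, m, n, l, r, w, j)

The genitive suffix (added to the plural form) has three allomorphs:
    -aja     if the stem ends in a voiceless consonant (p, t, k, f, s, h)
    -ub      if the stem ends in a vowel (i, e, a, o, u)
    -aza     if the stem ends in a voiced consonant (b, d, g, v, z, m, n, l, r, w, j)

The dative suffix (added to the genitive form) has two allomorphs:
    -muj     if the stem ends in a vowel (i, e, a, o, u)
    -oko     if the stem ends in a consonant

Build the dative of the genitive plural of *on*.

onisiuboko

*on*: final consonant = /n/, voiced → -isi → *onisi*.
The plural form *onisi*: final sound = /i/, a vowel → -ub → *onisiub*.
Since the final sound of the genitive form *onisiub* is /b/ (a consonant), it takes -oko, giving *onisiuboko*.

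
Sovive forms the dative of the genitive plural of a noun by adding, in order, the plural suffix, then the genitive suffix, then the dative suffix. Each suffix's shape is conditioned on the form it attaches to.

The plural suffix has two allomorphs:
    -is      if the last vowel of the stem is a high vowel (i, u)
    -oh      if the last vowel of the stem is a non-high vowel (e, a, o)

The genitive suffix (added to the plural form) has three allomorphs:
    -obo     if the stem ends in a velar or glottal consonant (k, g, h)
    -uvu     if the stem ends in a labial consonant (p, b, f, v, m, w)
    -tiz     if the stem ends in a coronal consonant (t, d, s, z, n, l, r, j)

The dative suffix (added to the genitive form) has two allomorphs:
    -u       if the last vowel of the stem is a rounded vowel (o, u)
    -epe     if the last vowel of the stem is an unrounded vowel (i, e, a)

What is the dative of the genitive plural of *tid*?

Since the last vowel of *tid* is /i/ (a high vowel), it takes -is, giving *tidis*.
The final consonant of the plural form *tidis* is /s/, which is coronal, so the genitive suffix is -tiz, giving *tidistiz*.
The genitive form *tidistiz* — last vowel /i/ (an unrounded vowel) → -epe → *tidistizepe*.

tidistizepe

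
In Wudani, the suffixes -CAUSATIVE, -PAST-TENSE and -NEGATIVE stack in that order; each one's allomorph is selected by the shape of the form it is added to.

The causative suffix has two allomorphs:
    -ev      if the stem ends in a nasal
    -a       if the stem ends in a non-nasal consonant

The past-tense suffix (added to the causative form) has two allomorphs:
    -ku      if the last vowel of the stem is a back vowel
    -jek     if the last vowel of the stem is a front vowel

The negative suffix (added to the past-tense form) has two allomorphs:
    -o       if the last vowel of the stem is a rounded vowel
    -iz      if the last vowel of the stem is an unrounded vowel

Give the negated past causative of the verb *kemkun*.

kemkunevjekiz

*kemkun* — final consonant /n/ (a nasal) → -ev → *kemkunev*.
The last vowel of the causative form *kemkunev* is /e/, which is a front vowel, so the past-tense suffix is -jek, giving *kemkunevjek*.
The last vowel of the past-tense form *kemkunevjek* is /e/, which is an unrounded vowel, so the negative suffix is -iz, giving *kemkunevjekiz*.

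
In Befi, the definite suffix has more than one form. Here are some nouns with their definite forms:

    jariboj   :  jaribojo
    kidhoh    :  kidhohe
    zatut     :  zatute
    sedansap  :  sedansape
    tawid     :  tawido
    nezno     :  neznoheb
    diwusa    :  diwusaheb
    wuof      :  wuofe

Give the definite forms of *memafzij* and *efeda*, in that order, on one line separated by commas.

The alternation tracks the final sound of the stem — -e when the stem ends in a voiceless consonant (*kidhoh*, *zatut*, *sedansap*, *wuof*); -o when the stem ends in a voiced consonant (*jariboj*, *tawid*); -heb when the stem ends in a vowel (*nezno*, *diwusa*).
*memafzij* — final sound /j/ (a voiced consonant) → -o → *memafzijo*.
*efeda* — final sound /a/ (a vowel) → -heb → *efedaheb*.

memafzijo, efedaheb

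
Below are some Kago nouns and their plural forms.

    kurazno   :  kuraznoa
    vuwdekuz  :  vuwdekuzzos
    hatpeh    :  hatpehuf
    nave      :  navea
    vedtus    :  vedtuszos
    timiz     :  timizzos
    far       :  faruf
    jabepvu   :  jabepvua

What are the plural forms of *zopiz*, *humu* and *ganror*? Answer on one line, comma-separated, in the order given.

zopizzos, humua, ganroruf

The suffix is conditioned by the final sound: -zos when the stem ends in a sibilant (*vuwdekuz*, *vedtus*, *timiz*); -uf when the stem ends in a non-sibilant consonant (*hatpeh*, *far*); -a when the stem ends in a vowel (*kurazno*, *nave*, *jabepvu*).
The final sound of *zopiz* is /z/, which is a sibilant, so the suffix is -zos, giving *zopizzos*.
Since the final sound of *humu* is /u/ (a vowel), it takes -a, giving *humua*.
The final sound of *ganror* is /r/, which is a non-sibilant consonant, so the suffix is -uf, giving *ganroruf*.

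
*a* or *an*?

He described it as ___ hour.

The indefinite article is chosen by the initial *sound* of the following word, not its spelling.
*hour* begins with the sound /aʊ/ (silent h) — a vowel sound.
So the article is *an*: He described it as an hour.

an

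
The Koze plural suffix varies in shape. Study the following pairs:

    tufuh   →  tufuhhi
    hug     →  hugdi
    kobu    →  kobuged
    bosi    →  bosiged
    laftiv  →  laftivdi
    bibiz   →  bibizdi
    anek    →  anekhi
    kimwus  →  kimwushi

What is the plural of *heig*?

The suffix is conditioned by the final sound: -hi when the stem ends in a voiceless consonant (*tufuh*, *anek*, *kimwus*); -di when the stem ends in a voiced consonant (*hug*, *laftiv*, *bibiz*); -ged when the stem ends in a vowel (*kobu*, *bosi*).
*heig*: final sound = /g/, a voiced consonant → -di → *heigdi*.

heigdi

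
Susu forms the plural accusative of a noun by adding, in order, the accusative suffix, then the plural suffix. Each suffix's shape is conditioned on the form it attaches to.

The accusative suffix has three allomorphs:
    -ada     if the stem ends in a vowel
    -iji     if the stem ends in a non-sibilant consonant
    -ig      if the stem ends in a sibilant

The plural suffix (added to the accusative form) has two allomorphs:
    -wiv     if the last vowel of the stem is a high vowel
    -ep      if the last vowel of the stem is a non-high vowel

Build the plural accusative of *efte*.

Since the final sound of *efte* is /e/ (a vowel), it takes -ada, giving *efteada*.
Since the last vowel of the accusative form *efteada* is /a/ (a non-high vowel), it takes -ep, giving *efteadaep*.

efteadaep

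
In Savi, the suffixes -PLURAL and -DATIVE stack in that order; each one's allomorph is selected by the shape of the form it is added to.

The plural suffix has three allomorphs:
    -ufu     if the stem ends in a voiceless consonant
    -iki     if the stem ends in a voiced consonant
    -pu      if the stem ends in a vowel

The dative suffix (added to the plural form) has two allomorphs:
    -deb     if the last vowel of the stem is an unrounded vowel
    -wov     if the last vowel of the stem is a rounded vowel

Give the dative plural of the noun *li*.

Since the final sound of *li* is /i/ (a vowel), it takes -pu, giving *lipu*.
The plural form *lipu*: last vowel = /u/, a rounded vowel → -wov → *lipuwov*.

lipuwov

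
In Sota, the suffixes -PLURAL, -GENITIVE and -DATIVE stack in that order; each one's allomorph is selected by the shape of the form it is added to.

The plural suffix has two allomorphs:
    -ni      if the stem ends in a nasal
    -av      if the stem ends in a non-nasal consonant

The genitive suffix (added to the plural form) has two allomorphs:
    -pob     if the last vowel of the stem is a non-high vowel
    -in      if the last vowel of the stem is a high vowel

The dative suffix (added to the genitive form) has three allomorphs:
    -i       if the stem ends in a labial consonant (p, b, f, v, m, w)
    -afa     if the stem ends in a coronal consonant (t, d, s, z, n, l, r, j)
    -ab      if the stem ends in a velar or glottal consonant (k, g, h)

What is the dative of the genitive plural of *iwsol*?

*iwsol* — final consonant /l/ (non-nasal) → -av → *iwsolav*.
The last vowel of the plural form *iwsolav* is /a/, which is a non-high vowel, so the genitive suffix is -pob, giving *iwsolavpob*.
The genitive form *iwsolavpob*: final consonant = /b/, labial → -i → *iwsolavpobi*.

iwsolavpobi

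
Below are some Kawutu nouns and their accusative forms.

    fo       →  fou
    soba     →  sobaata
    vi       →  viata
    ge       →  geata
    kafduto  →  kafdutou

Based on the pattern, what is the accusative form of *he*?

The suffix is conditioned by the last vowel: -u when the last vowel of the stem is a rounded vowel (*fo*, *kafduto*); -ata when the last vowel of the stem is an unrounded vowel (*soba*, *vi*, *ge*).
*he* — last vowel /e/ (an unrounded vowel) → -ata → *heata*.

heata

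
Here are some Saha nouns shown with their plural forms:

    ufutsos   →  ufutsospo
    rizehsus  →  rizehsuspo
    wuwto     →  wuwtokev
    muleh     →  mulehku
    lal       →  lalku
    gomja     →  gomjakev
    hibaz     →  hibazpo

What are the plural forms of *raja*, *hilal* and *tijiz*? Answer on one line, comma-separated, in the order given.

rajakev, hilalku, tijizpo

The pattern is sibilance of the final sound: -po when the stem ends in a sibilant (*ufutsos*, *rizehsus*, *hibaz*); -ku when the stem ends in a non-sibilant consonant (*muleh*, *lal*); -kev when the stem ends in a vowel (*wuwto*, *gomja*).
Since the final sound of *raja* is /a/ (a vowel), it takes -kev, giving *rajakev*.
*hilal* — final sound /l/ (a non-sibilant consonant) → -ku → *hilalku*.
*tijiz*: final sound = /z/, a sibilant → -po → *tijizpo*.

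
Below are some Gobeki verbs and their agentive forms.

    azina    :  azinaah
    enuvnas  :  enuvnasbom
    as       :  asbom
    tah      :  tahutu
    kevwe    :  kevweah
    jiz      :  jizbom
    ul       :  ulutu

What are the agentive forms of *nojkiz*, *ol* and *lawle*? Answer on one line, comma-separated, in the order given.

nojkizbom, olutu, lawleah

Looking at the final sound of each stem: -bom when the stem ends in a sibilant (*enuvnas*, *as*, *jiz*); -utu when the stem ends in a non-sibilant consonant (*tah*, *ul*); -ah when the stem ends in a vowel (*azina*, *kevwe*).
*nojkiz*: final sound = /z/, a sibilant → -bom → *nojkizbom*.
The final sound of *ol* is /l/, which is a non-sibilant consonant, so the suffix is -utu, giving *olutu*.
*lawle*: final sound = /e/, a vowel → -ah → *lawleah*.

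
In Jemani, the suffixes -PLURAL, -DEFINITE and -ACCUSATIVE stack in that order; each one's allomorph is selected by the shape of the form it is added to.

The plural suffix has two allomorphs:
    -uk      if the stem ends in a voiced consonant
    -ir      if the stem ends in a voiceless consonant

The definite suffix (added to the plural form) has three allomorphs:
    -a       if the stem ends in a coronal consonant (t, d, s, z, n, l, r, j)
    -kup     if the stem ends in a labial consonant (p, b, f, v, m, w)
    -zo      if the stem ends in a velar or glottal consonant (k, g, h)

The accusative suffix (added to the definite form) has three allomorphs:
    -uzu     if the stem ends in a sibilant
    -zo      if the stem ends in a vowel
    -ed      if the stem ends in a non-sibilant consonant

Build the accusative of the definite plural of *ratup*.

ratupirazo

The final consonant of *ratup* is /p/, which is voiceless, so the plural suffix is -ir, giving *ratupir*.
The plural form *ratupir* — final consonant /r/ (coronal) → -a → *ratupira*.
The definite form *ratupira* — final sound /a/ (a vowel) → -zo → *ratupirazo*.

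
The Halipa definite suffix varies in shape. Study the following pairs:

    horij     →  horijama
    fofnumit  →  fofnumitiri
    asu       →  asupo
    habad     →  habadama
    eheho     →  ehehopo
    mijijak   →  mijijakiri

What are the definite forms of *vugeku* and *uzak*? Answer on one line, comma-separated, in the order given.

The suffix is conditioned by the final sound: -iri when the stem ends in a voiceless consonant (*fofnumit*, *mijijak*); -ama when the stem ends in a voiced consonant (*horij*, *habad*); -po when the stem ends in a vowel (*asu*, *eheho*).
The final sound of *vugeku* is /u/, which is a vowel, so the suffix is -po, giving *vugekupo*.
Since the final sound of *uzak* is /k/ (a voiceless consonant), it takes -iri, giving *uzakiri*.

vugekupo, uzakiri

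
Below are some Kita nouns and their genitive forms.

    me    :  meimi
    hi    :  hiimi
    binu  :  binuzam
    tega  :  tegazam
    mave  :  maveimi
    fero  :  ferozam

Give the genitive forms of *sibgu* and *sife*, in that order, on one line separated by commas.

sibguzam, sifeimi

Looking at the last vowel of each stem: -imi when the last vowel of the stem is a front vowel (*me*, *hi*, *mave*); -zam when the last vowel of the stem is a back vowel (*binu*, *tega*, *fero*).
Since the last vowel of *sibgu* is /u/ (a back vowel), it takes -zam, giving *sibguzam*.
Since the last vowel of *sife* is /e/ (a front vowel), it takes -imi, giving *sifeimi*.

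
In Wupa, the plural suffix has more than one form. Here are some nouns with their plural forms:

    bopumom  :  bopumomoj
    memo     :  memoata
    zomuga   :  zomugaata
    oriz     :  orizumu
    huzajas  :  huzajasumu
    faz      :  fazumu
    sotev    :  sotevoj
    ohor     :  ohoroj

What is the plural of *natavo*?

natavoata

The suffix is conditioned by the final sound: -umu when the stem ends in a sibilant (*oriz*, *huzajas*, *faz*); -oj when the stem ends in a non-sibilant consonant (*bopumom*, *sotev*, *ohor*); -ata when the stem ends in a vowel (*memo*, *zomuga*).
*natavo*: final sound = /o/, a vowel → -ata → *natavoata*.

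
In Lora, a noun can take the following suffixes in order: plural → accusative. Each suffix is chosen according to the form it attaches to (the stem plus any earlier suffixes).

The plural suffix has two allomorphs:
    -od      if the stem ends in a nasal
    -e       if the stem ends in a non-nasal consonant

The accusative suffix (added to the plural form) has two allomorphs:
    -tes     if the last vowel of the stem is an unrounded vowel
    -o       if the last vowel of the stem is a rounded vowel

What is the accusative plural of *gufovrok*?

Since the final consonant of *gufovrok* is /k/ (non-nasal), it takes -e, giving *gufovroke*.
The plural form *gufovroke* — last vowel /e/ (an unrounded vowel) → -tes → *gufovroketes*.

gufovroketes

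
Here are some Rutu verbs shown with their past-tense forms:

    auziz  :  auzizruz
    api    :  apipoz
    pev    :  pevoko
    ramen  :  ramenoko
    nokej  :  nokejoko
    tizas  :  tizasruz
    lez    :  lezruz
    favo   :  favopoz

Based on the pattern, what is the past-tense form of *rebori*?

reboripoz

The suffix is conditioned by the final sound: -ruz when the stem ends in a sibilant (*auziz*, *tizas*, *lez*); -oko when the stem ends in a non-sibilant consonant (*pev*, *ramen*, *nokej*); -poz when the stem ends in a vowel (*api*, *favo*).
*rebori*: final sound = /i/, a vowel → -poz → *reboripoz*.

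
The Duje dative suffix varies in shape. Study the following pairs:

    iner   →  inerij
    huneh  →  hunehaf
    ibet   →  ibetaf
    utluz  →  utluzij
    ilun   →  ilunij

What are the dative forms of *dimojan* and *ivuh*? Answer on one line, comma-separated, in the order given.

The pattern is voicing of the final consonant: -af when the stem ends in a voiceless consonant (*huneh*, *ibet*); -ij when the stem ends in a voiced consonant (*iner*, *utluz*, *ilun*).
*dimojan*: final consonant = /n/, voiced → -ij → *dimojanij*.
The final consonant of *ivuh* is /h/, which is voiceless, so the suffix is -af, giving *ivuhaf*.

dimojanij, ivuhaf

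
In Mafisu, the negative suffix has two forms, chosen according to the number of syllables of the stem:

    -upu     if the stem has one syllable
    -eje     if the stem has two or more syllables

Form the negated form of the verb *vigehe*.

vigeheeje

With 3 syllables, *vigehe* takes -eje → *vigeheeje*.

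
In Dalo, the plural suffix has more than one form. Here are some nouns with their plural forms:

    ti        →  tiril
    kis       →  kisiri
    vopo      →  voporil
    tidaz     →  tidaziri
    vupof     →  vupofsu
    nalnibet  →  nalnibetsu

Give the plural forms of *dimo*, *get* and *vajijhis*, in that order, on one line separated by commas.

dimoril, getsu, vajijhisiri

The pattern is sibilance of the final sound: -iri when the stem ends in a sibilant (*kis*, *tidaz*); -su when the stem ends in a non-sibilant consonant (*vupof*, *nalnibet*); -ril when the stem ends in a vowel (*ti*, *vopo*).
*dimo*: final sound = /o/, a vowel → -ril → *dimoril*.
*get*: final sound = /t/, a non-sibilant consonant → -su → *getsu*.
*vajijhis* — final sound /s/ (a sibilant) → -iri → *vajijhisiri*.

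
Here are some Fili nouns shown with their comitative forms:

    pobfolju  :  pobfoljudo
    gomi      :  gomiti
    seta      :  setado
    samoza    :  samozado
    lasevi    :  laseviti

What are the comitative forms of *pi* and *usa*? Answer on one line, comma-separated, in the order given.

piti, usado

The alternation tracks the last vowel of the stem — -ti when the last vowel of the stem is a front vowel (*gomi*, *lasevi*); -do when the last vowel of the stem is a back vowel (*pobfolju*, *seta*, *samoza*).
Since the last vowel of *pi* is /i/ (a front vowel), it takes -ti, giving *piti*.
The last vowel of *usa* is /a/, which is a back vowel, so the suffix is -do, giving *usado*.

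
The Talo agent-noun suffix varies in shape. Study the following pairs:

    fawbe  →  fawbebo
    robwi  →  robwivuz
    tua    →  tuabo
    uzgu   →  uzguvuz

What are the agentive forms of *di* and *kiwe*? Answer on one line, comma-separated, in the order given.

divuz, kiwebo

The alternation tracks the last vowel of the stem — -vuz when the last vowel of the stem is a high vowel (*robwi*, *uzgu*); -bo when the last vowel of the stem is a non-high vowel (*fawbe*, *tua*).
Since the last vowel of *di* is /i/ (a high vowel), it takes -vuz, giving *divuz*.
The last vowel of *kiwe* is /e/, which is a non-high vowel, so the suffix is -bo, giving *kiwebo*.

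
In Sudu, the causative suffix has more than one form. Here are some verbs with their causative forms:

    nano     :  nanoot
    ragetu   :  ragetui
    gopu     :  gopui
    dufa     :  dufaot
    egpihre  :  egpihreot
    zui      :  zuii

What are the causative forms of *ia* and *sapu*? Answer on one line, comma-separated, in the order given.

iaot, sapui

The suffix is conditioned by the last vowel: -i when the last vowel of the stem is a high vowel (*ragetu*, *gopu*, *zui*); -ot when the last vowel of the stem is a non-high vowel (*nano*, *dufa*, *egpihre*).
The last vowel of *ia* is /a/, which is a non-high vowel, so the suffix is -ot, giving *iaot*.
Since the last vowel of *sapu* is /u/ (a high vowel), it takes -i, giving *sapui*.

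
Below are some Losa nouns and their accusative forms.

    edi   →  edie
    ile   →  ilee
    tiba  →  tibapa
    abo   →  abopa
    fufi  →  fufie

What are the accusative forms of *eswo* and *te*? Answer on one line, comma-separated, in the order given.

The alternation tracks the last vowel of the stem — -e when the last vowel of the stem is a front vowel (*edi*, *ile*, *fufi*); -pa when the last vowel of the stem is a back vowel (*tiba*, *abo*).
The last vowel of *eswo* is /o/, which is a back vowel, so the suffix is -pa, giving *eswopa*.
Since the last vowel of *te* is /e/ (a front vowel), it takes -e, giving *tee*.

eswopa, tee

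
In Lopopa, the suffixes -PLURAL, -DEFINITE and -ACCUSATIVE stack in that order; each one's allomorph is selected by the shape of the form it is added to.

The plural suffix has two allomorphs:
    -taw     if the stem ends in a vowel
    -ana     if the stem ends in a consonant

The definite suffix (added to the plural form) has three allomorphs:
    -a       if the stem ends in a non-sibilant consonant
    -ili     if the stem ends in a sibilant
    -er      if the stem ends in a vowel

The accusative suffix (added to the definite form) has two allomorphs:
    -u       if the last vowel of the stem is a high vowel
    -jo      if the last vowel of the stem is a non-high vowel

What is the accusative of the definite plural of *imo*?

imotawajo

*imo* — final sound /o/ (a vowel) → -taw → *imotaw*.
The plural form *imotaw* — final sound /w/ (a non-sibilant consonant) → -a → *imotawa*.
Since the last vowel of the definite form *imotawa* is /a/ (a non-high vowel), it takes -jo, giving *imotawajo*.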